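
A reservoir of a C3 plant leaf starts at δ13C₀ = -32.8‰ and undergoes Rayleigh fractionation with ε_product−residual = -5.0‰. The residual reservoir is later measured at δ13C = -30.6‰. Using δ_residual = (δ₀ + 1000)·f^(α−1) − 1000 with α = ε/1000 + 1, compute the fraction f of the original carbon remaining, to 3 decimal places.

α − 1 = ε/1000 = -0.0050
(δ_res + 1000)/(δ₀ + 1000) = (-30.6 + 1000)/(-32.8 + 1000) = 969.4/967.2 = 1.002275
f = 1.002275^(1/-0.0050) = exp(ln(1.002275)/-0.0050) = exp(0.00227/-0.0050)
f = exp(-0.4544) = 0.6348

0.635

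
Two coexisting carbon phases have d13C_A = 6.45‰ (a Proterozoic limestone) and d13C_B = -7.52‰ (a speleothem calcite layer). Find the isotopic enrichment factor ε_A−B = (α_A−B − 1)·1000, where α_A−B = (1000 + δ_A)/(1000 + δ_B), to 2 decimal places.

14.08‰

α_A−B = (1000 + 6.45) / (1000 + -7.52) = 1006.45 / 992.48 = 1.014076
ε_A−B = (1.014076 − 1) × 1000 = 14.076‰
(The approximation ε ≈ δ_A − δ_B would give 13.97‰.)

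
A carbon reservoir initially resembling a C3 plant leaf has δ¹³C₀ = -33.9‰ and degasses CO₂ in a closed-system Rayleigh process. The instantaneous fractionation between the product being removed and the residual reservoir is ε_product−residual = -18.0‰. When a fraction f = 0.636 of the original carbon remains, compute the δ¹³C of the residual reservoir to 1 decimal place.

-26.0‰

Rayleigh residual: δ_res = (δ₀ + 1000)·f^(α−1) − 1000
α = ε/1000 + 1 = 0.98200, so α − 1 = -0.01800
f^(α−1) = 0.636^(-0.01800) = 1.008179
δ_res = (-33.9 + 1000) × 1.008179 − 1000 = 974.002 − 1000 = -26.00‰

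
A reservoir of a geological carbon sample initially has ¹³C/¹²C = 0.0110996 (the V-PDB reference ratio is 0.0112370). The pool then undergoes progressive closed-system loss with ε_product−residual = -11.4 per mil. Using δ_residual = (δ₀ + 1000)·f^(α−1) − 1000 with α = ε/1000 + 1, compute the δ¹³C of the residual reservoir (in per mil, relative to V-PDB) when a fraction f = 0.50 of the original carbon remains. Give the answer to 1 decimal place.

-4.4 per mil

δ₀ = (0.0110996/0.0112370 − 1)×1000 = (0.987773 − 1)×1000 = -12.227 per mil
α − 1 = ε/1000 = -0.0114
f^(α−1) = 0.50^(-0.0114) = 1.007933
δ_res = (-12.227 + 1000) × 1.007933 − 1000 = 995.609 − 1000 = -4.39 per mil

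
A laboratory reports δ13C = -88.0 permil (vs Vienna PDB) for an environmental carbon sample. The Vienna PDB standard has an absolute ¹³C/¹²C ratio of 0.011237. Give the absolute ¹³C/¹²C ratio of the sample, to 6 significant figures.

0.0102481

R_sample = R_standard × (δ13C/1000 + 1)
R_sample = 0.011237 × (-88.0/1000 + 1) = 0.011237 × 0.912000
R_sample = 0.0102481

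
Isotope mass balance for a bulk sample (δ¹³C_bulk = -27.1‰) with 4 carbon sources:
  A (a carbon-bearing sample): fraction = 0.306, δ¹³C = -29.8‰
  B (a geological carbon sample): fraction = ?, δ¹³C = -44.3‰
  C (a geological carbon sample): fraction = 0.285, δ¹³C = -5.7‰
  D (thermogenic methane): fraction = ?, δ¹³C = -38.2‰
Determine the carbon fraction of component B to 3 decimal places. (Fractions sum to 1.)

Let f_B and f_D be the unknown fractions; fractions sum to 1 so f_B + f_D = 0.409.
Mass balance: Σ fᵢ·δᵢ = δ_bulk ⇒ f_B·(-44.3) + f_D·(-38.2) = -27.1 − (-10.743) = -16.357
Substitute f_D = 0.409 − f_B:
f_B·(-44.3 − -38.2) = -16.357 − 0.409×(-38.2) = -0.733
f_B = -0.733 / -6.1 = 0.1201

0.120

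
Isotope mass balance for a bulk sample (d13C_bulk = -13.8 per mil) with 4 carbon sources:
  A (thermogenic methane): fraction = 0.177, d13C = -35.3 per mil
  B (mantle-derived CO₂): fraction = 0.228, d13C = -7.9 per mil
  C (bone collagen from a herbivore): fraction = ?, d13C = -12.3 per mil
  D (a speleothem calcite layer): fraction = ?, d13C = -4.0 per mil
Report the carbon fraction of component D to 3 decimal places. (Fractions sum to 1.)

0.189

Let f_D and f_C be the unknown fractions; fractions sum to 1 so f_D + f_C = 0.595.
Mass balance: Σ fᵢ·δᵢ = δ_bulk ⇒ f_D·(-4.0) + f_C·(-12.3) = -13.8 − (-8.049) = -5.751
Substitute f_C = 0.595 − f_D:
f_D·(-4.0 − -12.3) = -5.751 − 0.595×(-12.3) = 1.568
f_D = 1.568 / 8.3 = 0.1889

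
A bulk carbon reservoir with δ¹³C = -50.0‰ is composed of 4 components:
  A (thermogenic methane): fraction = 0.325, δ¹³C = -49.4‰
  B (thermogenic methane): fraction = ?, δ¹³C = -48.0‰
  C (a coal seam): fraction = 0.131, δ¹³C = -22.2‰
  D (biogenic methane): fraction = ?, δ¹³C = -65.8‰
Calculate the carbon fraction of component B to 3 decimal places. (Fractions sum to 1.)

0.267

Let f_B and f_D be the unknown fractions; fractions sum to 1 so f_B + f_D = 0.544.
Mass balance: Σ fᵢ·δᵢ = δ_bulk ⇒ f_B·(-48.0) + f_D·(-65.8) = -50.0 − (-18.963) = -31.037
Substitute f_D = 0.544 − f_B:
f_B·(-48.0 − -65.8) = -31.037 − 0.544×(-65.8) = 4.758
f_B = 4.758 / 17.8 = 0.2673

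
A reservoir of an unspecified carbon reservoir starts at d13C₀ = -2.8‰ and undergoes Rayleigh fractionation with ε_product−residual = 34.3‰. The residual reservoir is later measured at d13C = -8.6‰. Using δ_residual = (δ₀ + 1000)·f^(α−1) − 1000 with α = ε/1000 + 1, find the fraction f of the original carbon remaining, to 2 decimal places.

α − 1 = ε/1000 = 0.0343
(δ_res + 1000)/(δ₀ + 1000) = (-8.6 + 1000)/(-2.8 + 1000) = 991.4/997.2 = 0.994184
f = 0.994184^(1/0.0343) = exp(ln(0.994184)/0.0343) = exp(-0.00583/0.0343)
f = exp(-0.1701) = 0.8436

0.84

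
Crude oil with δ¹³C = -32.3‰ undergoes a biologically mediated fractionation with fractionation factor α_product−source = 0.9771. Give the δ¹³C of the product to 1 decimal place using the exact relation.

-54.5‰

δ_product = (δ_source + 1000)·α − 1000
δ_product = (-32.3 + 1000) × 0.9771 − 1000
δ_product = 945.540 − 1000 = -54.46‰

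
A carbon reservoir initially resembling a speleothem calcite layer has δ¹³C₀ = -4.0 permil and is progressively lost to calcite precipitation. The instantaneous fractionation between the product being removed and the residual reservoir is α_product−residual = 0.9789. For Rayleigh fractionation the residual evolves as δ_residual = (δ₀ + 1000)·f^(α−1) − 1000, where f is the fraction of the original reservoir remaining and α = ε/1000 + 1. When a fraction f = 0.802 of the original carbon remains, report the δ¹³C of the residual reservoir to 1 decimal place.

0.6 permil

Rayleigh residual: δ_res = (δ₀ + 1000)·f^(α−1) − 1000
α − 1 = -0.02110
f^(α−1) = 0.802^(-0.02110) = 1.004666
δ_res = (-4.0 + 1000) × 1.004666 − 1000 = 1000.648 − 1000 = 0.65 permil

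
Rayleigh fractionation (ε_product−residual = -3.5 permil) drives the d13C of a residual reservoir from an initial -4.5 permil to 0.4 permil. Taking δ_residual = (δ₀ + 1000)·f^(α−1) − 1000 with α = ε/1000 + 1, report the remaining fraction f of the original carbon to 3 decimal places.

0.246

α − 1 = ε/1000 = -0.0035
(δ_res + 1000)/(δ₀ + 1000) = (0.4 + 1000)/(-4.5 + 1000) = 1000.4/995.5 = 1.004922
f = 1.004922^(1/-0.0035) = exp(ln(1.004922)/-0.0035) = exp(0.00491/-0.0035)
f = exp(-1.4029) = 0.2459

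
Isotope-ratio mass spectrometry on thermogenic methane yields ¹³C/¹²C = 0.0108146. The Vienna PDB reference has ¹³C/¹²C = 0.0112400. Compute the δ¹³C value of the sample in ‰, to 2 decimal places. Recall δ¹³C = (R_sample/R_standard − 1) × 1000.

δ¹³C = (R_sample / R_standard − 1) × 1000
R_sample / R_standard = 0.0108146 / 0.0112400 = 0.962153
δ¹³C = (0.962153 − 1) × 1000 = -37.847‰

-37.85‰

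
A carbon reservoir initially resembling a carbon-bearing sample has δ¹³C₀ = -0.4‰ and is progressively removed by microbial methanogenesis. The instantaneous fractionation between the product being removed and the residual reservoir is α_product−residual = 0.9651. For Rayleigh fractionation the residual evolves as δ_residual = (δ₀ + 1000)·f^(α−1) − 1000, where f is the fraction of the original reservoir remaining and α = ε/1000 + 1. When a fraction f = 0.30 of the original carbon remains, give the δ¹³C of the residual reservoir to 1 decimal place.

Rayleigh residual: δ_res = (δ₀ + 1000)·f^(α−1) − 1000
α − 1 = -0.03490
f^(α−1) = 0.30^(-0.03490) = 1.042914
δ_res = (-0.4 + 1000) × 1.042914 − 1000 = 1042.497 − 1000 = 42.50‰

42.5‰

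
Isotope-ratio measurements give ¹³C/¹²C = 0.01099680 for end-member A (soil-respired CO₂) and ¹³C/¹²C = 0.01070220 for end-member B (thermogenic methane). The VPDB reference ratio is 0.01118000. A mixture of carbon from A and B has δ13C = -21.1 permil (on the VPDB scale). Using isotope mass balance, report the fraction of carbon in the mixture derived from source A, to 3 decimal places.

0.821

δ_A = (0.01099680/0.01118000 − 1)×1000 = (0.983614 − 1)×1000 = -16.386 permil
δ_B = (0.01070220/0.01118000 − 1)×1000 = (0.957263 − 1)×1000 = -42.737 permil
f_A = (δ_mix − δ_B)/(δ_A − δ_B) = (-21.1 − (-42.737))/(-16.386 − (-42.737))
f_A = 21.637 / 26.351 = 0.8211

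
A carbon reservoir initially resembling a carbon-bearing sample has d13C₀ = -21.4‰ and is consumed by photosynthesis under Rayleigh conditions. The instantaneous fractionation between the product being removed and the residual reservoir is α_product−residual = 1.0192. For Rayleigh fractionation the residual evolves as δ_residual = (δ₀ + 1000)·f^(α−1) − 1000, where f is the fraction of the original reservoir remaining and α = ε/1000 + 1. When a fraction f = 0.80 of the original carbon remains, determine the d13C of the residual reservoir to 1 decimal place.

-25.6‰

Rayleigh residual: δ_res = (δ₀ + 1000)·f^(α−1) − 1000
α − 1 = 0.01920
f^(α−1) = 0.80^(0.01920) = 0.995725
δ_res = (-21.4 + 1000) × 0.995725 − 1000 = 974.416 − 1000 = -25.58‰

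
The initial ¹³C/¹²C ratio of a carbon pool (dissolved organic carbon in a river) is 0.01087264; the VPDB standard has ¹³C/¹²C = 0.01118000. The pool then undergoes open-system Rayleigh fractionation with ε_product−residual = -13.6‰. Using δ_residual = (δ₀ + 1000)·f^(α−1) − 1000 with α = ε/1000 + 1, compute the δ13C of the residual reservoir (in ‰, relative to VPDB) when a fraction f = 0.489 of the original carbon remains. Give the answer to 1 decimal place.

-18.0‰

δ₀ = (0.01087264/0.01118000 − 1)×1000 = (0.972508 − 1)×1000 = -27.492‰
α − 1 = ε/1000 = -0.0136
f^(α−1) = 0.489^(-0.0136) = 1.009777
δ_res = (-27.492 + 1000) × 1.009777 − 1000 = 982.016 − 1000 = -17.98‰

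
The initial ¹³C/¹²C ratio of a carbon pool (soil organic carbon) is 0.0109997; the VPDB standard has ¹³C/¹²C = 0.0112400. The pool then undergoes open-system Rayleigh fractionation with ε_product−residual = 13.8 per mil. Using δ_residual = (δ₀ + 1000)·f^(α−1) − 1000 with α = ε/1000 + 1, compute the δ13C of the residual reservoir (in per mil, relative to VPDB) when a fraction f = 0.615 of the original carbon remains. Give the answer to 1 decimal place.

-27.9 per mil

δ₀ = (0.0109997/0.0112400 − 1)×1000 = (0.978621 − 1)×1000 = -21.379 per mil
α − 1 = ε/1000 = 0.0138
f^(α−1) = 0.615^(0.0138) = 0.993314
δ_res = (-21.379 + 1000) × 0.993314 − 1000 = 972.078 − 1000 = -27.92 per mil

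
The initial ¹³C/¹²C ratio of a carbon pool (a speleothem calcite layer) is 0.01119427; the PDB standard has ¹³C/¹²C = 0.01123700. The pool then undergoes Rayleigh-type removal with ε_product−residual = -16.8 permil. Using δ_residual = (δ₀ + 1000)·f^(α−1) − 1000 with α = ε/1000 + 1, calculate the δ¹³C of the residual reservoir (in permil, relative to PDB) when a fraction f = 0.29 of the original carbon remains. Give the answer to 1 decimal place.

δ₀ = (0.01119427/0.01123700 − 1)×1000 = (0.996197 − 1)×1000 = -3.803 permil
α − 1 = ε/1000 = -0.0168
f^(α−1) = 0.29^(-0.0168) = 1.021014
δ_res = (-3.803 + 1000) × 1.021014 − 1000 = 1017.132 − 1000 = 17.13 permil

17.1 permil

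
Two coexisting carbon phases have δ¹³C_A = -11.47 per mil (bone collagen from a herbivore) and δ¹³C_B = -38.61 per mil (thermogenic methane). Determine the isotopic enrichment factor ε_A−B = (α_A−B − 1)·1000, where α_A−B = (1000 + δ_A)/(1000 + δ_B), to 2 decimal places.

α_A−B = (1000 + -11.47) / (1000 + -38.61) = 988.53 / 961.39 = 1.028230
ε_A−B = (1.028230 − 1) × 1000 = 28.230 per mil
(The approximation ε ≈ δ_A − δ_B would give 27.14 per mil.)

28.23 per mil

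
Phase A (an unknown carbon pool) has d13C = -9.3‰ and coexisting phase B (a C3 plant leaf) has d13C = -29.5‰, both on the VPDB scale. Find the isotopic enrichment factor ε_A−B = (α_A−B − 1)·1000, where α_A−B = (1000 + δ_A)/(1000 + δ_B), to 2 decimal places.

α_A−B = (1000 + -9.3) / (1000 + -29.5) = 990.7 / 970.5 = 1.020814
ε_A−B = (1.020814 − 1) × 1000 = 20.814‰
(The approximation ε ≈ δ_A − δ_B would give 20.2‰.)

20.81‰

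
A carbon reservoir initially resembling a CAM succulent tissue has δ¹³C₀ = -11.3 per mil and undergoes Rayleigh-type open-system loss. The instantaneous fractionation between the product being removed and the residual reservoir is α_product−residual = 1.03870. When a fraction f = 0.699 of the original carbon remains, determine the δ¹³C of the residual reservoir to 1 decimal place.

-24.9 per mil

Rayleigh residual: δ_res = (δ₀ + 1000)·f^(α−1) − 1000
α − 1 = 0.03870
f^(α−1) = 0.699^(0.03870) = 0.986237
δ_res = (-11.3 + 1000) × 0.986237 − 1000 = 975.092 − 1000 = -24.91 per mil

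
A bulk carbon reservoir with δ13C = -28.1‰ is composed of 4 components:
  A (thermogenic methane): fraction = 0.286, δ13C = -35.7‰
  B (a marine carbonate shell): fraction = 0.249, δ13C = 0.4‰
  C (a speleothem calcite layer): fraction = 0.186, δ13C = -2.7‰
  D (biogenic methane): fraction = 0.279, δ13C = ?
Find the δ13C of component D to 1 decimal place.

-62.7‰

Isotope mass balance: δ_bulk = Σ fᵢ·δᵢ.
-28.1 = 0.286×(-35.7) + 0.249×(0.4) + 0.186×(-2.7) + 0.279×δ_D
0.279·δ_D = -28.1 − (-10.613) = -17.487
δ_D = -17.487 / 0.279 = -62.68‰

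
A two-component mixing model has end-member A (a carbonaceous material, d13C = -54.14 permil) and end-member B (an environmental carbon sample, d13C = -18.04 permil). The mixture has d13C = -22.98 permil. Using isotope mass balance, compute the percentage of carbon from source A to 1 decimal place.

δ_mix = f_A·δ_A + (1 − f_A)·δ_B  ⇒  f_A = (δ_mix − δ_B)/(δ_A − δ_B)
f_A = (-22.98 − (-18.04)) / (-54.14 − (-18.04))
f_A = -4.94 / -36.10 = 0.1368

13.7%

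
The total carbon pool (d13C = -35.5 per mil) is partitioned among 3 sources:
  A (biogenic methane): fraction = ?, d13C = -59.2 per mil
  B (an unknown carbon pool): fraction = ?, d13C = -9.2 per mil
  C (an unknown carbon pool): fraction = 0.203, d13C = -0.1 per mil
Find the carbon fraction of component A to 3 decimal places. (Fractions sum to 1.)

Let f_A and f_B be the unknown fractions; fractions sum to 1 so f_A + f_B = 0.797.
Mass balance: Σ fᵢ·δᵢ = δ_bulk ⇒ f_A·(-59.2) + f_B·(-9.2) = -35.5 − (-0.020) = -35.480
Substitute f_B = 0.797 − f_A:
f_A·(-59.2 − -9.2) = -35.480 − 0.797×(-9.2) = -28.147
f_A = -28.147 / -50.0 = 0.5629

0.563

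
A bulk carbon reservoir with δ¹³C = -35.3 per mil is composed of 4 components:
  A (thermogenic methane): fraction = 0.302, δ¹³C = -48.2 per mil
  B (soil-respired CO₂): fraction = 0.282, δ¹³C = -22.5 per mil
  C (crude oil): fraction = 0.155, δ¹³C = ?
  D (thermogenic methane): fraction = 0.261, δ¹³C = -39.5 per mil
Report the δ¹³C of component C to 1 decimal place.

Isotope mass balance: δ_bulk = Σ fᵢ·δᵢ.
-35.3 = 0.302×(-48.2) + 0.282×(-22.5) + 0.155×δ_C + 0.261×(-39.5)
0.155·δ_C = -35.3 − (-31.211) = -4.089
δ_C = -4.089 / 0.155 = -26.38 per mil

-26.4 per mil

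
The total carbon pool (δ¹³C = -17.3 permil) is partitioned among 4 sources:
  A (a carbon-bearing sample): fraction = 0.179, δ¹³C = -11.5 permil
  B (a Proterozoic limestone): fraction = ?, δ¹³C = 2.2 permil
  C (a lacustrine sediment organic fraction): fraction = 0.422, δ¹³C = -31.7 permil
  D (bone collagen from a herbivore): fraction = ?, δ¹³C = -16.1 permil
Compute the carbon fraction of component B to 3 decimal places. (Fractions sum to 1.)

0.249

Let f_B and f_D be the unknown fractions; fractions sum to 1 so f_B + f_D = 0.399.
Mass balance: Σ fᵢ·δᵢ = δ_bulk ⇒ f_B·(2.2) + f_D·(-16.1) = -17.3 − (-15.436) = -1.864
Substitute f_D = 0.399 − f_B:
f_B·(2.2 − -16.1) = -1.864 − 0.399×(-16.1) = 4.560
f_B = 4.560 / 18.3 = 0.2492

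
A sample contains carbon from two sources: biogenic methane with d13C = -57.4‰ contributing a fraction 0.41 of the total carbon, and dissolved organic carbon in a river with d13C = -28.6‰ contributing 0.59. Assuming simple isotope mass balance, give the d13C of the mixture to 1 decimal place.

-40.4‰

δ_mix = f_A·δ_A + f_B·δ_B
δ_mix = 0.41 × (-57.4) + 0.59 × (-28.6)
δ_mix = -23.53 + -16.87 = -40.41‰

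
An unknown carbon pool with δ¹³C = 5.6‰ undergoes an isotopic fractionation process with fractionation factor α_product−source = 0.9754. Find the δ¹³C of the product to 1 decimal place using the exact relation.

δ_product = (δ_source + 1000)·α − 1000
δ_product = (5.6 + 1000) × 0.9754 − 1000
δ_product = 980.862 − 1000 = -19.14‰

-19.1‰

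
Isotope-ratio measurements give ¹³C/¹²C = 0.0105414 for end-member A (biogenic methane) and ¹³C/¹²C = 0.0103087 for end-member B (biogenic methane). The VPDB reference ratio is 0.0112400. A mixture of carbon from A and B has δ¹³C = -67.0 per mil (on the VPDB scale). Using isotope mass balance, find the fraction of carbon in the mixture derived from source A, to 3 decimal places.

δ_A = (0.0105414/0.0112400 − 1)×1000 = (0.937847 − 1)×1000 = -62.153 per mil
δ_B = (0.0103087/0.0112400 − 1)×1000 = (0.917144 − 1)×1000 = -82.856 per mil
f_A = (δ_mix − δ_B)/(δ_A − δ_B) = (-67.0 − (-82.856))/(-62.153 − (-82.856))
f_A = 15.856 / 20.703 = 0.7659

0.766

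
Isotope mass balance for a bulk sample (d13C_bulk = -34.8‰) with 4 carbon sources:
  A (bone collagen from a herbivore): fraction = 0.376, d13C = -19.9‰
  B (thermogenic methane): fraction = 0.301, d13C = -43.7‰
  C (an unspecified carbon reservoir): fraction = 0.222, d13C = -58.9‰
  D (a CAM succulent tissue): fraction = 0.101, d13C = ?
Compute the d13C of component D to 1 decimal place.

-10.8‰

Isotope mass balance: δ_bulk = Σ fᵢ·δᵢ.
-34.8 = 0.376×(-19.9) + 0.301×(-43.7) + 0.222×(-58.9) + 0.101×δ_D
0.101·δ_D = -34.8 − (-33.712) = -1.088
δ_D = -1.088 / 0.101 = -10.77‰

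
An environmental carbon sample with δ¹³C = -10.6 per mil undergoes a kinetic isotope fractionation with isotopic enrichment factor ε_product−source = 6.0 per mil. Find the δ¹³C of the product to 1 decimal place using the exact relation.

Exactly, δ_product = (δ_source + 1000)·(ε/1000 + 1) − 1000.
δ_product = (-10.6 + 1000) × (6.0/1000 + 1) − 1000
δ_product = -4.66 per mil

-4.7 per mil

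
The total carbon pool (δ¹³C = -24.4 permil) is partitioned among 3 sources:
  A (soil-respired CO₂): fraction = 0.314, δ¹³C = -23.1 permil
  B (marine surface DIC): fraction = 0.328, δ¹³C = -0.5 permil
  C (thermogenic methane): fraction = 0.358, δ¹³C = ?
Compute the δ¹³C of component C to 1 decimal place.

Isotope mass balance: δ_bulk = Σ fᵢ·δᵢ.
-24.4 = 0.314×(-23.1) + 0.328×(-0.5) + 0.358×δ_C
0.358·δ_C = -24.4 − (-7.417) = -16.983
δ_C = -16.983 / 0.358 = -47.44 permil

-47.4 permil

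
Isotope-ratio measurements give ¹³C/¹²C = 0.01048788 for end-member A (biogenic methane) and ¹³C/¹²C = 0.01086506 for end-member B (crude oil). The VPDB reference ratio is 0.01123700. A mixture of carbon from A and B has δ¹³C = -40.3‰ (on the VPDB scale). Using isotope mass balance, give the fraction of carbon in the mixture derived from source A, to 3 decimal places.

δ_A = (0.01048788/0.01123700 − 1)×1000 = (0.933335 − 1)×1000 = -66.665‰
δ_B = (0.01086506/0.01123700 − 1)×1000 = (0.966900 − 1)×1000 = -33.100‰
f_A = (δ_mix − δ_B)/(δ_A − δ_B) = (-40.3 − (-33.100))/(-66.665 − (-33.100))
f_A = -7.200 / -33.566 = 0.2145

0.215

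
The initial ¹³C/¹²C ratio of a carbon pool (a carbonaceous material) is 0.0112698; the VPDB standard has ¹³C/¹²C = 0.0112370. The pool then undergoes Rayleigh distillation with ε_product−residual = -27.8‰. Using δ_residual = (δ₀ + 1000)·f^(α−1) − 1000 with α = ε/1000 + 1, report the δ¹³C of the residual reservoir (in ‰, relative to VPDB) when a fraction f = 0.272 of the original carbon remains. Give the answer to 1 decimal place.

39.9‰

δ₀ = (0.0112698/0.0112370 − 1)×1000 = (1.002919 − 1)×1000 = 2.919‰
α − 1 = ε/1000 = -0.0278
f^(α−1) = 0.272^(-0.0278) = 1.036857
δ_res = (2.919 + 1000) × 1.036857 − 1000 = 1039.884 − 1000 = 39.88‰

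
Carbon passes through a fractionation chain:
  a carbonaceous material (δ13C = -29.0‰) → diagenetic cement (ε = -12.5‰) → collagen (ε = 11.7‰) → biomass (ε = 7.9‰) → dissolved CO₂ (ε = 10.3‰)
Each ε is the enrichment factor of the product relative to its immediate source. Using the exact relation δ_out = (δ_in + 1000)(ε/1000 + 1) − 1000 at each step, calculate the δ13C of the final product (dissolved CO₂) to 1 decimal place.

step 1: δ = (-29.00 + 1000)·(-12.5/1000 + 1) − 1000 = -41.14‰
step 2: δ = (-41.14 + 1000)·(11.7/1000 + 1) − 1000 = -29.92‰
step 3: δ = (-29.92 + 1000)·(7.9/1000 + 1) − 1000 = -22.26‰
step 4: δ = (-22.26 + 1000)·(10.3/1000 + 1) − 1000 = -12.18‰

-12.2‰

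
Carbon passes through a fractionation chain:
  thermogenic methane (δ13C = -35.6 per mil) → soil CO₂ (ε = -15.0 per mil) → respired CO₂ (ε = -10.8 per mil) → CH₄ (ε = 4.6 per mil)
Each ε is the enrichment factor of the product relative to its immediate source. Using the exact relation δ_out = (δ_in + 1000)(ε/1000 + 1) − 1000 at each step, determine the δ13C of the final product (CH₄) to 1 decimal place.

step 1: δ = (-35.60 + 1000)·(-15.0/1000 + 1) − 1000 = -50.07 per mil
step 2: δ = (-50.07 + 1000)·(-10.8/1000 + 1) − 1000 = -60.33 per mil
step 3: δ = (-60.33 + 1000)·(4.6/1000 + 1) − 1000 = -56.00 per mil

-56.0 per mil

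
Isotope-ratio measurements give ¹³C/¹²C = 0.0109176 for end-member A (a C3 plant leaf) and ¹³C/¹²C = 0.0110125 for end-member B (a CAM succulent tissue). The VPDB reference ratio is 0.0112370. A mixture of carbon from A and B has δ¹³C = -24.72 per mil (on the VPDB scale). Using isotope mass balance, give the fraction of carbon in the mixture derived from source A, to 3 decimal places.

δ_A = (0.0109176/0.0112370 − 1)×1000 = (0.971576 − 1)×1000 = -28.424 per mil
δ_B = (0.0110125/0.0112370 − 1)×1000 = (0.980021 − 1)×1000 = -19.979 per mil
f_A = (δ_mix − δ_B)/(δ_A − δ_B) = (-24.72 − (-19.979))/(-28.424 − (-19.979))
f_A = -4.741 / -8.445 = 0.5614

0.561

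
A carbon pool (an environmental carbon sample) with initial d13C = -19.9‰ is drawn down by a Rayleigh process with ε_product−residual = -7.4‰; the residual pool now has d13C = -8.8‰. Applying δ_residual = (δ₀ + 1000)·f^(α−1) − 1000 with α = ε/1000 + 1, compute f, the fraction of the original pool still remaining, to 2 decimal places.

0.22

α − 1 = ε/1000 = -0.0074
(δ_res + 1000)/(δ₀ + 1000) = (-8.8 + 1000)/(-19.9 + 1000) = 991.2/980.1 = 1.011325
f = 1.011325^(1/-0.0074) = exp(ln(1.011325)/-0.0074) = exp(0.01126/-0.0074)
f = exp(-1.5219) = 0.2183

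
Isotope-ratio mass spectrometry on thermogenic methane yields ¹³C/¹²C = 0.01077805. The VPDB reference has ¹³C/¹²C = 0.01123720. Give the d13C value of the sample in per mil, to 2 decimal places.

d13C = (R_sample / R_standard − 1) × 1000
R_sample / R_standard = 0.01077805 / 0.01123720 = 0.959140
d13C = (0.959140 − 1) × 1000 = -40.860 per mil

-40.86 per mil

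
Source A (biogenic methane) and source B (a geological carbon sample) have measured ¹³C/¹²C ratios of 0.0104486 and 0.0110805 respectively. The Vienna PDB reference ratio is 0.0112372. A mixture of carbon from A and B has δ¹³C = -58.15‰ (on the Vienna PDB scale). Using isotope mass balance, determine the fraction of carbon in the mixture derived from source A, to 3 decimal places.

δ_A = (0.0104486/0.0112372 − 1)×1000 = (0.929822 − 1)×1000 = -70.178‰
δ_B = (0.0110805/0.0112372 − 1)×1000 = (0.986055 − 1)×1000 = -13.945‰
f_A = (δ_mix − δ_B)/(δ_A − δ_B) = (-58.15 − (-13.945))/(-70.178 − (-13.945))
f_A = -44.205 / -56.233 = 0.7861

0.786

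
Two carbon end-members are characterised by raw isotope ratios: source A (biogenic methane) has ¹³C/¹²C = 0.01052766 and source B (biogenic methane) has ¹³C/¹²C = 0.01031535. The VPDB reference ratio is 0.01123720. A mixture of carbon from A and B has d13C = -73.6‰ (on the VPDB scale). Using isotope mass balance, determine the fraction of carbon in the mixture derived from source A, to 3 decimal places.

δ_A = (0.01052766/0.01123720 − 1)×1000 = (0.936858 − 1)×1000 = -63.142‰
δ_B = (0.01031535/0.01123720 − 1)×1000 = (0.917964 − 1)×1000 = -82.036‰
f_A = (δ_mix − δ_B)/(δ_A − δ_B) = (-73.6 − (-82.036))/(-63.142 − (-82.036))
f_A = 8.436 / 18.893 = 0.4465

0.446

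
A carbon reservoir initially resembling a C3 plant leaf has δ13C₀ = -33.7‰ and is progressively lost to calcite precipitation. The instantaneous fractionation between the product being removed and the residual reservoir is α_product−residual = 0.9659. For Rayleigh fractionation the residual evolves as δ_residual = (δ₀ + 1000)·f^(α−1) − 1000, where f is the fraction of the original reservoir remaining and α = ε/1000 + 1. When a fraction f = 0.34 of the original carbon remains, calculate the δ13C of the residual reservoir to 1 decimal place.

2.5‰

Rayleigh residual: δ_res = (δ₀ + 1000)·f^(α−1) − 1000
α − 1 = -0.03410
f^(α−1) = 0.34^(-0.03410) = 1.037472
δ_res = (-33.7 + 1000) × 1.037472 − 1000 = 1002.510 − 1000 = 2.51‰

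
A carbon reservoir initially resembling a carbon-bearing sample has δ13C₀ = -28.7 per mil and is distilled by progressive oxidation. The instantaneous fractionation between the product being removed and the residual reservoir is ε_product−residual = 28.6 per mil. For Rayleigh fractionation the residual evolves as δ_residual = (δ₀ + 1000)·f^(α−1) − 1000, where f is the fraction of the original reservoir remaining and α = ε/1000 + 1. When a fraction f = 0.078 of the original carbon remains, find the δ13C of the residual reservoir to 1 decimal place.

Rayleigh residual: δ_res = (δ₀ + 1000)·f^(α−1) − 1000
α = ε/1000 + 1 = 1.02860, so α − 1 = 0.02860
f^(α−1) = 0.078^(0.02860) = 0.929638
δ_res = (-28.7 + 1000) × 0.929638 − 1000 = 902.957 − 1000 = -97.04 per mil

-97.0 per mil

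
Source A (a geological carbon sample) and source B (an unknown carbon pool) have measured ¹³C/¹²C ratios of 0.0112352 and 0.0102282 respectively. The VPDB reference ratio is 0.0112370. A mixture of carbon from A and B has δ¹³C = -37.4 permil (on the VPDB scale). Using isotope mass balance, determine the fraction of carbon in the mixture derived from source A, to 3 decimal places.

0.584

δ_A = (0.0112352/0.0112370 − 1)×1000 = (0.999840 − 1)×1000 = -0.160 permil
δ_B = (0.0102282/0.0112370 − 1)×1000 = (0.910225 − 1)×1000 = -89.775 permil
f_A = (δ_mix − δ_B)/(δ_A − δ_B) = (-37.4 − (-89.775))/(-0.160 − (-89.775))
f_A = 52.375 / 89.615 = 0.5844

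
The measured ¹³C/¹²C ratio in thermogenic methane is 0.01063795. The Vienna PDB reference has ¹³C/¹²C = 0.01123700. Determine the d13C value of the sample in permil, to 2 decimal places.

d13C = (R_sample / R_standard − 1) × 1000
R_sample / R_standard = 0.01063795 / 0.01123700 = 0.946690
d13C = (0.946690 − 1) × 1000 = -53.310 permil

-53.31 permil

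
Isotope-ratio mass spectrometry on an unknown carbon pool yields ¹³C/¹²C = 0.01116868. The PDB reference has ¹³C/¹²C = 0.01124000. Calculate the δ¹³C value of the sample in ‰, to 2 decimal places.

δ¹³C = (R_sample / R_standard − 1) × 1000
R_sample / R_standard = 0.01116868 / 0.01124000 = 0.993655
δ¹³C = (0.993655 − 1) × 1000 = -6.345‰

-6.35‰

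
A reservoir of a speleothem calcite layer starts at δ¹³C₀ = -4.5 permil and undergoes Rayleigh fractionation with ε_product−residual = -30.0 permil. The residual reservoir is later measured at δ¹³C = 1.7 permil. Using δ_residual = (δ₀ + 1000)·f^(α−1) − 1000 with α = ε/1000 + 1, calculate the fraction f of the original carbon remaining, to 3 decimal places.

α − 1 = ε/1000 = -0.0300
(δ_res + 1000)/(δ₀ + 1000) = (1.7 + 1000)/(-4.5 + 1000) = 1001.7/995.5 = 1.006228
f = 1.006228^(1/-0.0300) = exp(ln(1.006228)/-0.0300) = exp(0.00621/-0.0300)
f = exp(-0.2070) = 0.8131

0.813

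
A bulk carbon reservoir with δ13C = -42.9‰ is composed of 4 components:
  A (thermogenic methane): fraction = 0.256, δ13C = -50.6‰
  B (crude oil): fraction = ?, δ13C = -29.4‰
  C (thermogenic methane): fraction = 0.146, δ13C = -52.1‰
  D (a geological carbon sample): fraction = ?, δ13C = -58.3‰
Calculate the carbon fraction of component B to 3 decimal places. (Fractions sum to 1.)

0.433

Let f_B and f_D be the unknown fractions; fractions sum to 1 so f_B + f_D = 0.598.
Mass balance: Σ fᵢ·δᵢ = δ_bulk ⇒ f_B·(-29.4) + f_D·(-58.3) = -42.9 − (-20.560) = -22.340
Substitute f_D = 0.598 − f_B:
f_B·(-29.4 − -58.3) = -22.340 − 0.598×(-58.3) = 12.524
f_B = 12.524 / 28.9 = 0.4333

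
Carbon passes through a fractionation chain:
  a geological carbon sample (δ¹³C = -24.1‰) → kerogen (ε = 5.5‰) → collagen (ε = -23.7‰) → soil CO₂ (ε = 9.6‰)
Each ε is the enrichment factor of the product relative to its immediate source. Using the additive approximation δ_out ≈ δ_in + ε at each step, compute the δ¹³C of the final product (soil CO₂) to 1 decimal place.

step 1: δ ≈ -24.1 + (5.5) = -18.6‰
step 2: δ ≈ -18.6 + (-23.7) = -42.3‰
step 3: δ ≈ -42.3 + (9.6) = -32.7‰

-32.7‰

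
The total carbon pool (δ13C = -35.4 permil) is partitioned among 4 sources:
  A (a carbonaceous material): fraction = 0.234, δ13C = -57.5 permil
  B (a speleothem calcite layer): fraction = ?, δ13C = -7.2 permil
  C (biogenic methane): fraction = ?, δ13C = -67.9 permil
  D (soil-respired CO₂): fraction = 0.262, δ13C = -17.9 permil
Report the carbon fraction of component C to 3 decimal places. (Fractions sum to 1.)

Let f_C and f_B be the unknown fractions; fractions sum to 1 so f_C + f_B = 0.504.
Mass balance: Σ fᵢ·δᵢ = δ_bulk ⇒ f_C·(-67.9) + f_B·(-7.2) = -35.4 − (-18.145) = -17.255
Substitute f_B = 0.504 − f_C:
f_C·(-67.9 − -7.2) = -17.255 − 0.504×(-7.2) = -13.626
f_C = -13.626 / -60.7 = 0.2245

0.224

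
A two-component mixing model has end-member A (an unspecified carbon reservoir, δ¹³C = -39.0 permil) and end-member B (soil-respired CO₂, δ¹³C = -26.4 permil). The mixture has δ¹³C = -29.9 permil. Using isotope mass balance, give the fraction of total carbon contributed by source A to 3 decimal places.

0.278

δ_mix = f_A·δ_A + (1 − f_A)·δ_B  ⇒  f_A = (δ_mix − δ_B)/(δ_A − δ_B)
f_A = (-29.9 − (-26.4)) / (-39.0 − (-26.4))
f_A = -3.5 / -12.6 = 0.2778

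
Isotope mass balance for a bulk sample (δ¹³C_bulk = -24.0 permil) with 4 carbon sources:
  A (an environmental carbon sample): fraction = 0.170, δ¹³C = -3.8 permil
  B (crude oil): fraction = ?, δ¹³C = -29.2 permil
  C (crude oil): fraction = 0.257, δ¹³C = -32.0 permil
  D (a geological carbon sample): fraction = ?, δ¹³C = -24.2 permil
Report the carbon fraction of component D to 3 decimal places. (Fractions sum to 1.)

Let f_D and f_B be the unknown fractions; fractions sum to 1 so f_D + f_B = 0.573.
Mass balance: Σ fᵢ·δᵢ = δ_bulk ⇒ f_D·(-24.2) + f_B·(-29.2) = -24.0 − (-8.870) = -15.130
Substitute f_B = 0.573 − f_D:
f_D·(-24.2 − -29.2) = -15.130 − 0.573×(-29.2) = 1.602
f_D = 1.602 / 5.0 = 0.3203

0.320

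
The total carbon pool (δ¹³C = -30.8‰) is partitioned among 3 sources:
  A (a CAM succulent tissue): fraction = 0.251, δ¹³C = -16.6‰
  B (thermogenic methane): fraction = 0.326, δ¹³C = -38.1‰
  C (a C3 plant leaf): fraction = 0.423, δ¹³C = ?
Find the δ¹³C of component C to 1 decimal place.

Isotope mass balance: δ_bulk = Σ fᵢ·δᵢ.
-30.8 = 0.251×(-16.6) + 0.326×(-38.1) + 0.423×δ_C
0.423·δ_C = -30.8 − (-16.587) = -14.213
δ_C = -14.213 / 0.423 = -33.60‰

-33.6‰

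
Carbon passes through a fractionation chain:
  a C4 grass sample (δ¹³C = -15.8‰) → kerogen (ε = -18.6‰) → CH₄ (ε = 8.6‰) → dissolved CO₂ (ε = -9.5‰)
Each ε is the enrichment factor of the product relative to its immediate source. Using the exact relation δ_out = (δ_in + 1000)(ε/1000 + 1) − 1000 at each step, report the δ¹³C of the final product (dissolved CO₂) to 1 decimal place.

-35.1‰

step 1: δ = (-15.80 + 1000)·(-18.6/1000 + 1) − 1000 = -34.11‰
step 2: δ = (-34.11 + 1000)·(8.6/1000 + 1) − 1000 = -25.80‰
step 3: δ = (-25.80 + 1000)·(-9.5/1000 + 1) − 1000 = -35.05‰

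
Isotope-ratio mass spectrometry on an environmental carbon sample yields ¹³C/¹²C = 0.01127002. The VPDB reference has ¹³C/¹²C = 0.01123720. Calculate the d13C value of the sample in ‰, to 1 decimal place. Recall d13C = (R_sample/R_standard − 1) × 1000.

2.9‰

d13C = (R_sample / R_standard − 1) × 1000
R_sample / R_standard = 0.01127002 / 0.01123720 = 1.002921
d13C = (1.002921 − 1) × 1000 = 2.92‰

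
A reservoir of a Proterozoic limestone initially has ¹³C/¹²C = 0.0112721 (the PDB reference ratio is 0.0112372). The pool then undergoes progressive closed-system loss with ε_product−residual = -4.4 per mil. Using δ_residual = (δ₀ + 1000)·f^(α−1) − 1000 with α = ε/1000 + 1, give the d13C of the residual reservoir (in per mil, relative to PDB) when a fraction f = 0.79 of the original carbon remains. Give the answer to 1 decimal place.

4.1 per mil

δ₀ = (0.0112721/0.0112372 − 1)×1000 = (1.003106 − 1)×1000 = 3.106 per mil
α − 1 = ε/1000 = -0.0044
f^(α−1) = 0.79^(-0.0044) = 1.001038
δ_res = (3.106 + 1000) × 1.001038 − 1000 = 1004.147 − 1000 = 4.15 per mil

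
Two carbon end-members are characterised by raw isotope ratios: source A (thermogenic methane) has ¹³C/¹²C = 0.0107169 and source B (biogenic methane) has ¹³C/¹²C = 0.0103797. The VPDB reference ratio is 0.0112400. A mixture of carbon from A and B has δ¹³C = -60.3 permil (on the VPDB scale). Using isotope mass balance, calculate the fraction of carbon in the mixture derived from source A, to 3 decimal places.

δ_A = (0.0107169/0.0112400 − 1)×1000 = (0.953461 − 1)×1000 = -46.539 permil
δ_B = (0.0103797/0.0112400 − 1)×1000 = (0.923461 − 1)×1000 = -76.539 permil
f_A = (δ_mix − δ_B)/(δ_A − δ_B) = (-60.3 − (-76.539))/(-46.539 − (-76.539))
f_A = 16.239 / 30.000 = 0.5413

0.541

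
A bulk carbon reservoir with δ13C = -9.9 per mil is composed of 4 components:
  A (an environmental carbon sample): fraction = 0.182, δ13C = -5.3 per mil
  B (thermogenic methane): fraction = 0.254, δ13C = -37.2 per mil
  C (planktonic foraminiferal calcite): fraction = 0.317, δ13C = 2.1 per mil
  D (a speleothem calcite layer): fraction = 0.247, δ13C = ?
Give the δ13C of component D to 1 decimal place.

Isotope mass balance: δ_bulk = Σ fᵢ·δᵢ.
-9.9 = 0.182×(-5.3) + 0.254×(-37.2) + 0.317×(2.1) + 0.247×δ_D
0.247·δ_D = -9.9 − (-9.748) = -0.152
δ_D = -0.152 / 0.247 = -0.62 per mil

-0.6 per mil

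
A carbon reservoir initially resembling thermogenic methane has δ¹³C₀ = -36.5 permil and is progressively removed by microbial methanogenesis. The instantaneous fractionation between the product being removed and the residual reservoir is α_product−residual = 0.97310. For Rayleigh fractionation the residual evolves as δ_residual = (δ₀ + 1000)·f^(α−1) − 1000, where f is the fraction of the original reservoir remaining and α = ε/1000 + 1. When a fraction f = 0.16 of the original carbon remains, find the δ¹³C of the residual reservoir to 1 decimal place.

12.2 permil

Rayleigh residual: δ_res = (δ₀ + 1000)·f^(α−1) − 1000
α − 1 = -0.02690
f^(α−1) = 0.16^(-0.02690) = 1.050532
δ_res = (-36.5 + 1000) × 1.050532 − 1000 = 1012.187 − 1000 = 12.19 permil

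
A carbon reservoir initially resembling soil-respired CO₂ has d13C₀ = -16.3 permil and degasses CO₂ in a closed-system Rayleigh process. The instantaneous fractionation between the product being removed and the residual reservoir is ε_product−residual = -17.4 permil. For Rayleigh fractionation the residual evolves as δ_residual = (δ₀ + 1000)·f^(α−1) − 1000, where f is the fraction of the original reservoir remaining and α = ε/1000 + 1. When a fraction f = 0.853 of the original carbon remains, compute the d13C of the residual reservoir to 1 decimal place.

Rayleigh residual: δ_res = (δ₀ + 1000)·f^(α−1) − 1000
α = ε/1000 + 1 = 0.98260, so α − 1 = -0.01740
f^(α−1) = 0.853^(-0.01740) = 1.002770
δ_res = (-16.3 + 1000) × 1.002770 − 1000 = 986.425 − 1000 = -13.57 permil

-13.6 permil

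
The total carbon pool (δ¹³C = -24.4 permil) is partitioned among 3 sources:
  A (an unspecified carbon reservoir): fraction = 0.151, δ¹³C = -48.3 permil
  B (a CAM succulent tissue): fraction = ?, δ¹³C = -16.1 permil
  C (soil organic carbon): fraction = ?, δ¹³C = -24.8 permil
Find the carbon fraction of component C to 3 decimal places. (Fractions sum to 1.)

0.395

Let f_C and f_B be the unknown fractions; fractions sum to 1 so f_C + f_B = 0.849.
Mass balance: Σ fᵢ·δᵢ = δ_bulk ⇒ f_C·(-24.8) + f_B·(-16.1) = -24.4 − (-7.293) = -17.107
Substitute f_B = 0.849 − f_C:
f_C·(-24.8 − -16.1) = -17.107 − 0.849×(-16.1) = -3.438
f_C = -3.438 / -8.7 = 0.3951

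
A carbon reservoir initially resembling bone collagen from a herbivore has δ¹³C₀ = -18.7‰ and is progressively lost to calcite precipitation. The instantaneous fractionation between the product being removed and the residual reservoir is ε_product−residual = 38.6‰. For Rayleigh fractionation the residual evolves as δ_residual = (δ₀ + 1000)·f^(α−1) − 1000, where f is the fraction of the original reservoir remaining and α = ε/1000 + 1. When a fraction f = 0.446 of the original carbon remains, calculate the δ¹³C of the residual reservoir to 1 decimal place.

-48.8‰

Rayleigh residual: δ_res = (δ₀ + 1000)·f^(α−1) − 1000
α = ε/1000 + 1 = 1.03860, so α − 1 = 0.03860
f^(α−1) = 0.446^(0.03860) = 0.969314
δ_res = (-18.7 + 1000) × 0.969314 − 1000 = 951.187 − 1000 = -48.81‰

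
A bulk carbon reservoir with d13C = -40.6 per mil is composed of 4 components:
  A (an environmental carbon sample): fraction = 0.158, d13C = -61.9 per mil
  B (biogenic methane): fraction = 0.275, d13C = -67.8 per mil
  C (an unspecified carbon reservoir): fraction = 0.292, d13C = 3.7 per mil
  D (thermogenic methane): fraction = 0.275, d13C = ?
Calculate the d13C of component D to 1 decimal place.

Isotope mass balance: δ_bulk = Σ fᵢ·δᵢ.
-40.6 = 0.158×(-61.9) + 0.275×(-67.8) + 0.292×(3.7) + 0.275×δ_D
0.275·δ_D = -40.6 − (-27.345) = -13.255
δ_D = -13.255 / 0.275 = -48.20 per mil

-48.2 per mil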